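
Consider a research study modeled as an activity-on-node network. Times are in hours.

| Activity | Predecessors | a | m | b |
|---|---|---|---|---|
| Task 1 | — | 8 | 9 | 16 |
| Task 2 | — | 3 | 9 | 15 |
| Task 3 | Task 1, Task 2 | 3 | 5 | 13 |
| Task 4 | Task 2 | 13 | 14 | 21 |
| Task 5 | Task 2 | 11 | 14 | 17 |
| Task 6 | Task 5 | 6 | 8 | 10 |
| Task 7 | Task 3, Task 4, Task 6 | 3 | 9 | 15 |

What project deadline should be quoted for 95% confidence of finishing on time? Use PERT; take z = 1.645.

45.1 hours

te_Task 1 = (8 + 4·9 + 16)/6 = 60/6 = 10; σ²_Task 1 = ((16−8)/6)² = 1.778
te_Task 2 = (3 + 4·9 + 15)/6 = 54/6 = 9; σ²_Task 2 = ((15−3)/6)² = 4.000
te_Task 3 = (3 + 4·5 + 13)/6 = 36/6 = 6; σ²_Task 3 = ((13−3)/6)² = 2.778
te_Task 4 = (13 + 4·14 + 21)/6 = 90/6 = 15; σ²_Task 4 = ((21−13)/6)² = 1.778
te_Task 5 = (11 + 4·14 + 17)/6 = 84/6 = 14; σ²_Task 5 = ((17−11)/6)² = 1.000
te_Task 6 = (6 + 4·8 + 10)/6 = 48/6 = 8; σ²_Task 6 = ((10−6)/6)² = 0.444
te_Task 7 = (3 + 4·9 + 15)/6 = 54/6 = 9; σ²_Task 7 = ((15−3)/6)² = 4.000

Forward pass:
ES_Task 1 = 0; EF_Task 1 = 10
ES_Task 2 = 0; EF_Task 2 = 9
ES_Task 3 = max(EF_Task 1=10, EF_Task 2=9) = 10; EF_Task 3 = 10+6 = 16
ES_Task 4 = 9; EF_Task 4 = 9+15 = 24
ES_Task 5 = 9; EF_Task 5 = 9+14 = 23
ES_Task 6 = 23; EF_Task 6 = 23+8 = 31
ES_Task 7 = max(EF_Task 3=16, EF_Task 4=24, EF_Task 6=31) = 31; EF_Task 7 = 31+9 = 40
Expected project duration μ = 40 hours. Critical path: Task 2 → Task 5 → Task 6 → Task 7.

Variance along critical path = 4.000 + 1.000 + 0.444 + 4.000 = 9.444; σ = 3.073 hours.
D = μ + z·σ = 40 + 1.645·3.073 = 45.1 hours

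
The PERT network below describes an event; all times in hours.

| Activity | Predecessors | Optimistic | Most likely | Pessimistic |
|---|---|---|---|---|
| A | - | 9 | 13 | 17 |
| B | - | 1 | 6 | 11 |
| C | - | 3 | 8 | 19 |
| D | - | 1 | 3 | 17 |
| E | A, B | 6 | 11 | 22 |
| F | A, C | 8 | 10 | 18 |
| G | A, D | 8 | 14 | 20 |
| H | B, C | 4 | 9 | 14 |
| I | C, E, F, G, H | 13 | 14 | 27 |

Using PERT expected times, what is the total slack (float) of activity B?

te_A = (9 + 4·13 + 17)/6 = 78/6 = 13
te_B = (1 + 4·6 + 11)/6 = 36/6 = 6
te_C = (3 + 4·8 + 19)/6 = 54/6 = 9
te_D = (1 + 4·3 + 17)/6 = 30/6 = 5
te_E = (6 + 4·11 + 22)/6 = 72/6 = 12
te_F = (8 + 4·10 + 18)/6 = 66/6 = 11
te_G = (8 + 4·14 + 20)/6 = 84/6 = 14
te_H = (4 + 4·9 + 14)/6 = 54/6 = 9
te_I = (13 + 4·14 + 27)/6 = 96/6 = 16

Forward pass:
ES_A = 0; EF_A = 13
ES_B = 0; EF_B = 6
ES_C = 0; EF_C = 9
ES_D = 0; EF_D = 5
ES_E = max(EF_A=13, EF_B=6) = 13; EF_E = 13+12 = 25
ES_F = max(EF_A=13, EF_C=9) = 13; EF_F = 13+11 = 24
ES_G = max(EF_A=13, EF_D=5) = 13; EF_G = 13+14 = 27
ES_H = max(EF_B=6, EF_C=9) = 9; EF_H = 9+9 = 18
ES_I = max(EF_C=9, EF_E=25, EF_F=24, EF_G=27, EF_H=18) = 27; EF_I = 27+16 = 43
Expected project duration μ = 43 hours. Critical path: A → G → I.

Backward pass:
LF_I = 43; LS_I = 43−16 = 27
LF_H = LS_I = 27; LS_H = 27−9 = 18
LF_G = LS_I = 27; LS_G = 27−14 = 13
LF_F = LS_I = 27; LS_F = 27−11 = 16
LF_E = LS_I = 27; LS_E = 27−12 = 15
LF_D = LS_G = 13; LS_D = 13−5 = 8
LF_C = min(LS_F=16, LS_H=18, LS_I=27) = 16; LS_C = 16−9 = 7
LF_B = min(LS_E=15, LS_H=18) = 15; LS_B = 15−6 = 9
LF_A = min(LS_E=15, LS_F=16, LS_G=13) = 13; LS_A = 13−13 = 0
Slack_B = LS_B − ES_B = 9 − 0 = 9

9 hours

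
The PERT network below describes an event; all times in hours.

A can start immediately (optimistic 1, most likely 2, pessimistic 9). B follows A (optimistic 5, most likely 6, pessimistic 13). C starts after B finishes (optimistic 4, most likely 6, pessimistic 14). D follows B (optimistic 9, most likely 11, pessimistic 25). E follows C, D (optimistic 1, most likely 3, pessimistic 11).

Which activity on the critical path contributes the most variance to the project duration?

D

te_A = (1 + 4·2 + 9)/6 = 18/6 = 3; σ²_A = ((9−1)/6)² = 1.778
te_B = (5 + 4·6 + 13)/6 = 42/6 = 7; σ²_B = ((13−5)/6)² = 1.778
te_C = (4 + 4·6 + 14)/6 = 42/6 = 7; σ²_C = ((14−4)/6)² = 2.778
te_D = (9 + 4·11 + 25)/6 = 78/6 = 13; σ²_D = ((25−9)/6)² = 7.111
te_E = (1 + 4·3 + 11)/6 = 24/6 = 4; σ²_E = ((11−1)/6)² = 2.778

Forward pass:
ES_A = 0; EF_A = 3
ES_B = 3; EF_B = 3+7 = 10
ES_C = 10; EF_C = 10+7 = 17
ES_D = 10; EF_D = 10+13 = 23
ES_E = max(EF_C=17, EF_D=23) = 23; EF_E = 23+4 = 27
Expected project duration μ = 27 hours. Critical path: A → B → D → E.

Variances on critical path: σ²_A=1.778, σ²_B=1.778, σ²_D=7.111, σ²_E=2.778.
Largest is σ²_D = 7.111.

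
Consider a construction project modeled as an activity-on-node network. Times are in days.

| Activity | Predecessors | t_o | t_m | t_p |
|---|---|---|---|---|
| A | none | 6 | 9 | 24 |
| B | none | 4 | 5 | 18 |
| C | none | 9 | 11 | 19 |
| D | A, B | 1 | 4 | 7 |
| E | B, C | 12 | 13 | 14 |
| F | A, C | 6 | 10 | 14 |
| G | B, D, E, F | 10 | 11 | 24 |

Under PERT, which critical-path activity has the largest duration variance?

te_A = (6 + 4·9 + 24)/6 = 66/6 = 11; σ²_A = ((24−6)/6)² = 9.000
te_B = (4 + 4·5 + 18)/6 = 42/6 = 7; σ²_B = ((18−4)/6)² = 5.444
te_C = (9 + 4·11 + 19)/6 = 72/6 = 12; σ²_C = ((19−9)/6)² = 2.778
te_D = (1 + 4·4 + 7)/6 = 24/6 = 4; σ²_D = ((7−1)/6)² = 1.000
te_E = (12 + 4·13 + 14)/6 = 78/6 = 13; σ²_E = ((14−12)/6)² = 0.111
te_F = (6 + 4·10 + 14)/6 = 60/6 = 10; σ²_F = ((14−6)/6)² = 1.778
te_G = (10 + 4·11 + 24)/6 = 78/6 = 13; σ²_G = ((24−10)/6)² = 5.444

Forward pass:
ES_A = 0; EF_A = 11
ES_B = 0; EF_B = 7
ES_C = 0; EF_C = 12
ES_D = max(EF_A=11, EF_B=7) = 11; EF_D = 11+4 = 15
ES_E = max(EF_B=7, EF_C=12) = 12; EF_E = 12+13 = 25
ES_F = max(EF_A=11, EF_C=12) = 12; EF_F = 12+10 = 22
ES_G = max(EF_B=7, EF_D=15, EF_E=25, EF_F=22) = 25; EF_G = 25+13 = 38
Expected project duration μ = 38 days. Critical path: C → E → G.

Variances on critical path: σ²_C=2.778, σ²_E=0.111, σ²_G=5.444.
Largest is σ²_G = 5.444.

G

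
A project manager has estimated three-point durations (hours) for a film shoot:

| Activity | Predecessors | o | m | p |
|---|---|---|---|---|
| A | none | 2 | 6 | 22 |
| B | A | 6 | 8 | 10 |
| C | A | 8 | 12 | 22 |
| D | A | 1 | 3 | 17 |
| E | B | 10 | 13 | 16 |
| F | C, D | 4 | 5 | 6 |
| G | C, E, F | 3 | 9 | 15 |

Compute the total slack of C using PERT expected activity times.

3 hours

te_A = (2 + 4·6 + 22)/6 = 48/6 = 8
te_B = (6 + 4·8 + 10)/6 = 48/6 = 8
te_C = (8 + 4·12 + 22)/6 = 78/6 = 13
te_D = (1 + 4·3 + 17)/6 = 30/6 = 5
te_E = (10 + 4·13 + 16)/6 = 78/6 = 13
te_F = (4 + 4·5 + 6)/6 = 30/6 = 5
te_G = (3 + 4·9 + 15)/6 = 54/6 = 9

Forward pass:
ES_A = 0; EF_A = 8
ES_B = 8; EF_B = 8+8 = 16
ES_C = 8; EF_C = 8+13 = 21
ES_D = 8; EF_D = 8+5 = 13
ES_E = 16; EF_E = 16+13 = 29
ES_F = max(EF_C=21, EF_D=13) = 21; EF_F = 21+5 = 26
ES_G = max(EF_C=21, EF_E=29, EF_F=26) = 29; EF_G = 29+9 = 38
Expected project duration μ = 38 hours. Critical path: A → B → E → G.

Backward pass:
LF_G = 38; LS_G = 38−9 = 29
LF_F = LS_G = 29; LS_F = 29−5 = 24
LF_E = LS_G = 29; LS_E = 29−13 = 16
LF_D = LS_F = 24; LS_D = 24−5 = 19
LF_C = min(LS_F=24, LS_G=29) = 24; LS_C = 24−13 = 11
LF_B = LS_E = 16; LS_B = 16−8 = 8
LF_A = min(LS_B=8, LS_C=11, LS_D=19) = 8; LS_A = 8−8 = 0
Slack_C = LS_C − ES_C = 11 − 8 = 3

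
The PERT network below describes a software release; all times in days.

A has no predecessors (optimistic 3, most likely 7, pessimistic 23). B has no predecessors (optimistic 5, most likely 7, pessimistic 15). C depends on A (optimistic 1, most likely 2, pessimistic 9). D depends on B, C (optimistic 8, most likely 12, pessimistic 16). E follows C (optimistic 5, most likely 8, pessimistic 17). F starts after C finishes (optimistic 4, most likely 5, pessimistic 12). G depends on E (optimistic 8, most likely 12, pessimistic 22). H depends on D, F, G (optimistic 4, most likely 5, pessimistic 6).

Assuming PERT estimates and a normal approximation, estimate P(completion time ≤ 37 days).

0.336

te_A = (3 + 4·7 + 23)/6 = 54/6 = 9; σ²_A = ((23−3)/6)² = 11.111
te_B = (5 + 4·7 + 15)/6 = 48/6 = 8; σ²_B = ((15−5)/6)² = 2.778
te_C = (1 + 4·2 + 9)/6 = 18/6 = 3; σ²_C = ((9−1)/6)² = 1.778
te_D = (8 + 4·12 + 16)/6 = 72/6 = 12; σ²_D = ((16−8)/6)² = 1.778
te_E = (5 + 4·8 + 17)/6 = 54/6 = 9; σ²_E = ((17−5)/6)² = 4.000
te_F = (4 + 4·5 + 12)/6 = 36/6 = 6; σ²_F = ((12−4)/6)² = 1.778
te_G = (8 + 4·12 + 22)/6 = 78/6 = 13; σ²_G = ((22−8)/6)² = 5.444
te_H = (4 + 4·5 + 6)/6 = 30/6 = 5; σ²_H = ((6−4)/6)² = 0.111

Forward pass:
ES_A = 0; EF_A = 9
ES_B = 0; EF_B = 8
ES_C = 9; EF_C = 9+3 = 12
ES_D = max(EF_B=8, EF_C=12) = 12; EF_D = 12+12 = 24
ES_E = 12; EF_E = 12+9 = 21
ES_F = 12; EF_F = 12+6 = 18
ES_G = 21; EF_G = 21+13 = 34
ES_H = max(EF_D=24, EF_F=18, EF_G=34) = 34; EF_H = 34+5 = 39
Expected project duration μ = 39 days. Critical path: A → C → E → G → H.

Variance along critical path = 11.111 + 1.778 + 4.000 + 5.444 + 0.111 = 22.444; σ = √22.444 = 4.738 days.
Z = (37 − 39) / 4.738 = -0.422
P(T ≤ 37) = Φ(-0.422) ≈ 0.336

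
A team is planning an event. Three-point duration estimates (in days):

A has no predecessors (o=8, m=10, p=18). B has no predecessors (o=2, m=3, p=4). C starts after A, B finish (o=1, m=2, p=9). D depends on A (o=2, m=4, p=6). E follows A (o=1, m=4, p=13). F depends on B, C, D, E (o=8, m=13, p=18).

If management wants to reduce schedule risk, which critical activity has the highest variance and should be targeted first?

te_A = (8 + 4·10 + 18)/6 = 66/6 = 11; σ²_A = ((18−8)/6)² = 2.778
te_B = (2 + 4·3 + 4)/6 = 18/6 = 3; σ²_B = ((4−2)/6)² = 0.111
te_C = (1 + 4·2 + 9)/6 = 18/6 = 3; σ²_C = ((9−1)/6)² = 1.778
te_D = (2 + 4·4 + 6)/6 = 24/6 = 4; σ²_D = ((6−2)/6)² = 0.444
te_E = (1 + 4·4 + 13)/6 = 30/6 = 5; σ²_E = ((13−1)/6)² = 4.000
te_F = (8 + 4·13 + 18)/6 = 78/6 = 13; σ²_F = ((18−8)/6)² = 2.778

Forward pass:
ES_A = 0; EF_A = 11
ES_B = 0; EF_B = 3
ES_C = max(EF_A=11, EF_B=3) = 11; EF_C = 11+3 = 14
ES_D = 11; EF_D = 11+4 = 15
ES_E = 11; EF_E = 11+5 = 16
ES_F = max(EF_B=3, EF_C=14, EF_D=15, EF_E=16) = 16; EF_F = 16+13 = 29
Expected project duration μ = 29 days. Critical path: A → E → F.

Variances on critical path: σ²_A=2.778, σ²_E=4.000, σ²_F=2.778.
Largest is σ²_E = 4.000.

E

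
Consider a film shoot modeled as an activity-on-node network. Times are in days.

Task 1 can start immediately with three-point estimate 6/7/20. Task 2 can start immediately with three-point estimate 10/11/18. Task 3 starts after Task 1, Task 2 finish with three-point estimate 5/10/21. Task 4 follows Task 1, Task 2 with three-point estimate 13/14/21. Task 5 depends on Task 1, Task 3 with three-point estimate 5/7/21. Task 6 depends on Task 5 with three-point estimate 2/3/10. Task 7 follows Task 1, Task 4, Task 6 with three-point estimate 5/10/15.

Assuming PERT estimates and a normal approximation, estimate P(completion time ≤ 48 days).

0.670

te_Task 1 = (6 + 4·7 + 20)/6 = 54/6 = 9; σ²_Task 1 = ((20−6)/6)² = 5.444
te_Task 2 = (10 + 4·11 + 18)/6 = 72/6 = 12; σ²_Task 2 = ((18−10)/6)² = 1.778
te_Task 3 = (5 + 4·10 + 21)/6 = 66/6 = 11; σ²_Task 3 = ((21−5)/6)² = 7.111
te_Task 4 = (13 + 4·14 + 21)/6 = 90/6 = 15; σ²_Task 4 = ((21−13)/6)² = 1.778
te_Task 5 = (5 + 4·7 + 21)/6 = 54/6 = 9; σ²_Task 5 = ((21−5)/6)² = 7.111
te_Task 6 = (2 + 4·3 + 10)/6 = 24/6 = 4; σ²_Task 6 = ((10−2)/6)² = 1.778
te_Task 7 = (5 + 4·10 + 15)/6 = 60/6 = 10; σ²_Task 7 = ((15−5)/6)² = 2.778

Forward pass:
ES_Task 1 = 0; EF_Task 1 = 9
ES_Task 2 = 0; EF_Task 2 = 12
ES_Task 3 = max(EF_Task 1=9, EF_Task 2=12) = 12; EF_Task 3 = 12+11 = 23
ES_Task 4 = max(EF_Task 1=9, EF_Task 2=12) = 12; EF_Task 4 = 12+15 = 27
ES_Task 5 = max(EF_Task 1=9, EF_Task 3=23) = 23; EF_Task 5 = 23+9 = 32
ES_Task 6 = 32; EF_Task 6 = 32+4 = 36
ES_Task 7 = max(EF_Task 1=9, EF_Task 4=27, EF_Task 6=36) = 36; EF_Task 7 = 36+10 = 46
Expected project duration μ = 46 days. Critical path: Task 2 → Task 3 → Task 5 → Task 6 → Task 7.

Variance along critical path = 1.778 + 7.111 + 7.111 + 1.778 + 2.778 = 20.556; σ = √20.556 = 4.534 days.
Z = (48 − 46) / 4.534 = 0.441
P(T ≤ 48) = Φ(0.441) ≈ 0.670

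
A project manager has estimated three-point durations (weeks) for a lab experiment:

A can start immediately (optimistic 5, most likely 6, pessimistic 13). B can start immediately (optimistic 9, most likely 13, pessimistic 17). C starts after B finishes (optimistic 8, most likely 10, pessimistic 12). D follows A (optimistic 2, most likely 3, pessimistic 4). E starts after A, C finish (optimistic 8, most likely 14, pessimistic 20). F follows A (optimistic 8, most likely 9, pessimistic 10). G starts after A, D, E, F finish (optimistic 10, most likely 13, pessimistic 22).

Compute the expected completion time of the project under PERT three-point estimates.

51 weeks

te_A = (5 + 4·6 + 13)/6 = 42/6 = 7
te_B = (9 + 4·13 + 17)/6 = 78/6 = 13
te_C = (8 + 4·10 + 12)/6 = 60/6 = 10
te_D = (2 + 4·3 + 4)/6 = 18/6 = 3
te_E = (8 + 4·14 + 20)/6 = 84/6 = 14
te_F = (8 + 4·9 + 10)/6 = 54/6 = 9
te_G = (10 + 4·13 + 22)/6 = 84/6 = 14

Forward pass:
ES_A = 0; EF_A = 7
ES_B = 0; EF_B = 13
ES_C = 13; EF_C = 13+10 = 23
ES_D = 7; EF_D = 7+3 = 10
ES_E = max(EF_A=7, EF_C=23) = 23; EF_E = 23+14 = 37
ES_F = 7; EF_F = 7+9 = 16
ES_G = max(EF_A=7, EF_D=10, EF_E=37, EF_F=16) = 37; EF_G = 37+14 = 51
Expected project duration μ = 51 weeks. Critical path: B → C → E → G.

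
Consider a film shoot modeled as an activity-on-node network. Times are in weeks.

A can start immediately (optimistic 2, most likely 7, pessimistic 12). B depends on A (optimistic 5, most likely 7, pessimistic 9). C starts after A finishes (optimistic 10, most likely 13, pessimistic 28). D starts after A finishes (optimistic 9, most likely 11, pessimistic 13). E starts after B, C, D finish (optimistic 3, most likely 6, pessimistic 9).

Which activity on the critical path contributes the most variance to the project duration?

te_A = (2 + 4·7 + 12)/6 = 42/6 = 7; σ²_A = ((12−2)/6)² = 2.778
te_B = (5 + 4·7 + 9)/6 = 42/6 = 7; σ²_B = ((9−5)/6)² = 0.444
te_C = (10 + 4·13 + 28)/6 = 90/6 = 15; σ²_C = ((28−10)/6)² = 9.000
te_D = (9 + 4·11 + 13)/6 = 66/6 = 11; σ²_D = ((13−9)/6)² = 0.444
te_E = (3 + 4·6 + 9)/6 = 36/6 = 6; σ²_E = ((9−3)/6)² = 1.000

Forward pass:
ES_A = 0; EF_A = 7
ES_B = 7; EF_B = 7+7 = 14
ES_C = 7; EF_C = 7+15 = 22
ES_D = 7; EF_D = 7+11 = 18
ES_E = max(EF_B=14, EF_C=22, EF_D=18) = 22; EF_E = 22+6 = 28
Expected project duration μ = 28 weeks. Critical path: A → C → E.

Variances on critical path: σ²_A=2.778, σ²_C=9.000, σ²_E=1.000.
Largest is σ²_C = 9.000.

C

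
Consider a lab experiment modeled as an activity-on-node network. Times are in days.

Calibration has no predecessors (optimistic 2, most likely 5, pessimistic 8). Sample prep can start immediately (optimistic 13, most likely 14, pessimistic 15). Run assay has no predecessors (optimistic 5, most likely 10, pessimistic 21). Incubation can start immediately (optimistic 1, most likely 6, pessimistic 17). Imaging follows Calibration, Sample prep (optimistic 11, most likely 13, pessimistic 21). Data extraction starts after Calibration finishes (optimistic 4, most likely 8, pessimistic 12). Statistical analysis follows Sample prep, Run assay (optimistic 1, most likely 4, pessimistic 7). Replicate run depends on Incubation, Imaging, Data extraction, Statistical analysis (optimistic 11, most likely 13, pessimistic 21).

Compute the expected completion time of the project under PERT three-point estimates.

42 days

te_Calibration = (2 + 4·5 + 8)/6 = 30/6 = 5
te_Sample prep = (13 + 4·14 + 15)/6 = 84/6 = 14
te_Run assay = (5 + 4·10 + 21)/6 = 66/6 = 11
te_Incubation = (1 + 4·6 + 17)/6 = 42/6 = 7
te_Imaging = (11 + 4·13 + 21)/6 = 84/6 = 14
te_Data extraction = (4 + 4·8 + 12)/6 = 48/6 = 8
te_Statistical analysis = (1 + 4·4 + 7)/6 = 24/6 = 4
te_Replicate run = (11 + 4·13 + 21)/6 = 84/6 = 14

Forward pass:
ES_Calibration = 0; EF_Calibration = 5
ES_Sample prep = 0; EF_Sample prep = 14
ES_Run assay = 0; EF_Run assay = 11
ES_Incubation = 0; EF_Incubation = 7
ES_Imaging = max(EF_Calibration=5, EF_Sample prep=14) = 14; EF_Imaging = 14+14 = 28
ES_Data extraction = 5; EF_Data extraction = 5+8 = 13
ES_Statistical analysis = max(EF_Sample prep=14, EF_Run assay=11) = 14; EF_Statistical analysis = 14+4 = 18
ES_Replicate run = max(EF_Incubation=7, EF_Imaging=28, EF_Data extraction=13, EF_Statistical analysis=18) = 28; EF_Replicate run = 28+14 = 42
Expected project duration μ = 42 days. Critical path: Sample prep → Imaging → Replicate run.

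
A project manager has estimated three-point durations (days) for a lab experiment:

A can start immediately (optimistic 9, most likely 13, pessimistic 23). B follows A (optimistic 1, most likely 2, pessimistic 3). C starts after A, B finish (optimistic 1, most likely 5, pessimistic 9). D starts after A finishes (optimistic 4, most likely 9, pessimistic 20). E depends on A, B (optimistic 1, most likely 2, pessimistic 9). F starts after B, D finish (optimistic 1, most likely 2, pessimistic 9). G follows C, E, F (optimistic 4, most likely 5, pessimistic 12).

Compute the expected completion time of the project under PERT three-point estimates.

33 days

te_A = (9 + 4·13 + 23)/6 = 84/6 = 14
te_B = (1 + 4·2 + 3)/6 = 12/6 = 2
te_C = (1 + 4·5 + 9)/6 = 30/6 = 5
te_D = (4 + 4·9 + 20)/6 = 60/6 = 10
te_E = (1 + 4·2 + 9)/6 = 18/6 = 3
te_F = (1 + 4·2 + 9)/6 = 18/6 = 3
te_G = (4 + 4·5 + 12)/6 = 36/6 = 6

Forward pass:
ES_A = 0; EF_A = 14
ES_B = 14; EF_B = 14+2 = 16
ES_C = max(EF_A=14, EF_B=16) = 16; EF_C = 16+5 = 21
ES_D = 14; EF_D = 14+10 = 24
ES_E = max(EF_A=14, EF_B=16) = 16; EF_E = 16+3 = 19
ES_F = max(EF_B=16, EF_D=24) = 24; EF_F = 24+3 = 27
ES_G = max(EF_C=21, EF_E=19, EF_F=27) = 27; EF_G = 27+6 = 33
Expected project duration μ = 33 days. Critical path: A → D → F → G.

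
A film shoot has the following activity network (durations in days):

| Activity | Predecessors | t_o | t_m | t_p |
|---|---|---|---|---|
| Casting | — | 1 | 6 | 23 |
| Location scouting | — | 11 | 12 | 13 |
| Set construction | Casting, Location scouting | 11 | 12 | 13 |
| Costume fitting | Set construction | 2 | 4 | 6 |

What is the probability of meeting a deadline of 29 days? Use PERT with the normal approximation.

0.890

te_Casting = (1 + 4·6 + 23)/6 = 48/6 = 8; σ²_Casting = ((23−1)/6)² = 13.444
te_Location scouting = (11 + 4·12 + 13)/6 = 72/6 = 12; σ²_Location scouting = ((13−11)/6)² = 0.111
te_Set construction = (11 + 4·12 + 13)/6 = 72/6 = 12; σ²_Set construction = ((13−11)/6)² = 0.111
te_Costume fitting = (2 + 4·4 + 6)/6 = 24/6 = 4; σ²_Costume fitting = ((6−2)/6)² = 0.444

Forward pass:
ES_Casting = 0; EF_Casting = 8
ES_Location scouting = 0; EF_Location scouting = 12
ES_Set construction = max(EF_Casting=8, EF_Location scouting=12) = 12; EF_Set construction = 12+12 = 24
ES_Costume fitting = 24; EF_Costume fitting = 24+4 = 28
Expected project duration μ = 28 days. Critical path: Location scouting → Set construction → Costume fitting.

Variance along critical path = 0.111 + 0.111 + 0.444 = 0.667; σ = √0.667 = 0.816 days.
Z = (29 − 28) / 0.816 = 1.225
P(T ≤ 29) = Φ(1.225) ≈ 0.890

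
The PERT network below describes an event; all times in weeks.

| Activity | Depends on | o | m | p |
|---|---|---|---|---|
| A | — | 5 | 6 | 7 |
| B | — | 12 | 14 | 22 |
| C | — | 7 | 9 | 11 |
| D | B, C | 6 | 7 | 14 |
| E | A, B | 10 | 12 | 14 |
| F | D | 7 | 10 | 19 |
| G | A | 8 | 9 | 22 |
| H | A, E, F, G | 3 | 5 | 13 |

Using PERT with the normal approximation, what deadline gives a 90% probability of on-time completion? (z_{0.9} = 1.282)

te_A = (5 + 4·6 + 7)/6 = 36/6 = 6; σ²_A = ((7−5)/6)² = 0.111
te_B = (12 + 4·14 + 22)/6 = 90/6 = 15; σ²_B = ((22−12)/6)² = 2.778
te_C = (7 + 4·9 + 11)/6 = 54/6 = 9; σ²_C = ((11−7)/6)² = 0.444
te_D = (6 + 4·7 + 14)/6 = 48/6 = 8; σ²_D = ((14−6)/6)² = 1.778
te_E = (10 + 4·12 + 14)/6 = 72/6 = 12; σ²_E = ((14−10)/6)² = 0.444
te_F = (7 + 4·10 + 19)/6 = 66/6 = 11; σ²_F = ((19−7)/6)² = 4.000
te_G = (8 + 4·9 + 22)/6 = 66/6 = 11; σ²_G = ((22−8)/6)² = 5.444
te_H = (3 + 4·5 + 13)/6 = 36/6 = 6; σ²_H = ((13−3)/6)² = 2.778

Forward pass:
ES_A = 0; EF_A = 6
ES_B = 0; EF_B = 15
ES_C = 0; EF_C = 9
ES_D = max(EF_B=15, EF_C=9) = 15; EF_D = 15+8 = 23
ES_E = max(EF_A=6, EF_B=15) = 15; EF_E = 15+12 = 27
ES_F = 23; EF_F = 23+11 = 34
ES_G = 6; EF_G = 6+11 = 17
ES_H = max(EF_A=6, EF_E=27, EF_F=34, EF_G=17) = 34; EF_H = 34+6 = 40
Expected project duration μ = 40 weeks. Critical path: B → D → F → H.

Variance along critical path = 2.778 + 1.778 + 4.000 + 2.778 = 11.333; σ = 3.367 weeks.
D = μ + z·σ = 40 + 1.282·3.367 = 44.3 weeks

44.3 weeks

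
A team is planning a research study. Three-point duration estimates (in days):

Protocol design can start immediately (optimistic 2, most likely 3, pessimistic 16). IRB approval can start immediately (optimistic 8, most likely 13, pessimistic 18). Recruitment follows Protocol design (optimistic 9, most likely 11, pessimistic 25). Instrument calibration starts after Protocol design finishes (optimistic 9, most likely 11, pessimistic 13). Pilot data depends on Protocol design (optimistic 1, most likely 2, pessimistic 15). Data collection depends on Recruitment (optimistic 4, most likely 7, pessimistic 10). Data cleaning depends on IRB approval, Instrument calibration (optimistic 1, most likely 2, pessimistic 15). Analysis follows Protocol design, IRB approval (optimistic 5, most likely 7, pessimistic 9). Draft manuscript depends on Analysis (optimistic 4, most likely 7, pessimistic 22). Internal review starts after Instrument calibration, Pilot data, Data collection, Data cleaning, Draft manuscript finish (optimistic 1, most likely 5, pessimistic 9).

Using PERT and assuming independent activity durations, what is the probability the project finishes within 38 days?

0.857

te_Protocol design = (2 + 4·3 + 16)/6 = 30/6 = 5; σ²_Protocol design = ((16−2)/6)² = 5.444
te_IRB approval = (8 + 4·13 + 18)/6 = 78/6 = 13; σ²_IRB approval = ((18−8)/6)² = 2.778
te_Recruitment = (9 + 4·11 + 25)/6 = 78/6 = 13; σ²_Recruitment = ((25−9)/6)² = 7.111
te_Instrument calibration = (9 + 4·11 + 13)/6 = 66/6 = 11; σ²_Instrument calibration = ((13−9)/6)² = 0.444
te_Pilot data = (1 + 4·2 + 15)/6 = 24/6 = 4; σ²_Pilot data = ((15−1)/6)² = 5.444
te_Data collection = (4 + 4·7 + 10)/6 = 42/6 = 7; σ²_Data collection = ((10−4)/6)² = 1.000
te_Data cleaning = (1 + 4·2 + 15)/6 = 24/6 = 4; σ²_Data cleaning = ((15−1)/6)² = 5.444
te_Analysis = (5 + 4·7 + 9)/6 = 42/6 = 7; σ²_Analysis = ((9−5)/6)² = 0.444
te_Draft manuscript = (4 + 4·7 + 22)/6 = 54/6 = 9; σ²_Draft manuscript = ((22−4)/6)² = 9.000
te_Internal review = (1 + 4·5 + 9)/6 = 30/6 = 5; σ²_Internal review = ((9−1)/6)² = 1.778

Forward pass:
ES_Protocol design = 0; EF_Protocol design = 5
ES_IRB approval = 0; EF_IRB approval = 13
ES_Recruitment = 5; EF_Recruitment = 5+13 = 18
ES_Instrument calibration = 5; EF_Instrument calibration = 5+11 = 16
ES_Pilot data = 5; EF_Pilot data = 5+4 = 9
ES_Data collection = 18; EF_Data collection = 18+7 = 25
ES_Data cleaning = max(EF_IRB approval=13, EF_Instrument calibration=16) = 16; EF_Data cleaning = 16+4 = 20
ES_Analysis = max(EF_Protocol design=5, EF_IRB approval=13) = 13; EF_Analysis = 13+7 = 20
ES_Draft manuscript = 20; EF_Draft manuscript = 20+9 = 29
ES_Internal review = max(EF_Instrument calibration=16, EF_Pilot data=9, EF_Data collection=25, EF_Data cleaning=20, EF_Draft manuscript=29) = 29; EF_Internal review = 29+5 = 34
Expected project duration μ = 34 days. Critical path: IRB approval → Analysis → Draft manuscript → Internal review.

Variance along critical path = 2.778 + 0.444 + 9.000 + 1.778 = 14.000; σ = √14.000 = 3.742 days.
Z = (38 − 34) / 3.742 = 1.069
P(T ≤ 38) = Φ(1.069) ≈ 0.857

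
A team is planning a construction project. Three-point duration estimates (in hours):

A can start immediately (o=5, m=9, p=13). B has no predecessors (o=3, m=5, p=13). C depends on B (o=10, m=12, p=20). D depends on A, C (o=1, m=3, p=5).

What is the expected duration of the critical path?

te_A = (5 + 4·9 + 13)/6 = 54/6 = 9
te_B = (3 + 4·5 + 13)/6 = 36/6 = 6
te_C = (10 + 4·12 + 20)/6 = 78/6 = 13
te_D = (1 + 4·3 + 5)/6 = 18/6 = 3

Forward pass:
ES_A = 0; EF_A = 9
ES_B = 0; EF_B = 6
ES_C = 6; EF_C = 6+13 = 19
ES_D = max(EF_A=9, EF_C=19) = 19; EF_D = 19+3 = 22
Expected project duration μ = 22 hours. Critical path: B → C → D.

22 hours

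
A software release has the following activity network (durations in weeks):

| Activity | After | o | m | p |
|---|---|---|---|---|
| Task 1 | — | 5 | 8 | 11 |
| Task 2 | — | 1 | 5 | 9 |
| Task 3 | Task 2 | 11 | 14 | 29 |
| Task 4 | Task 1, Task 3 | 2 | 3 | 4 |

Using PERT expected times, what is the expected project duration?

te_Task 1 = (5 + 4·8 + 11)/6 = 48/6 = 8
te_Task 2 = (1 + 4·5 + 9)/6 = 30/6 = 5
te_Task 3 = (11 + 4·14 + 29)/6 = 96/6 = 16
te_Task 4 = (2 + 4·3 + 4)/6 = 18/6 = 3

Forward pass:
ES_Task 1 = 0; EF_Task 1 = 8
ES_Task 2 = 0; EF_Task 2 = 5
ES_Task 3 = 5; EF_Task 3 = 5+16 = 21
ES_Task 4 = max(EF_Task 1=8, EF_Task 3=21) = 21; EF_Task 4 = 21+3 = 24
Expected project duration μ = 24 weeks. Critical path: Task 2 → Task 3 → Task 4.

24 weeks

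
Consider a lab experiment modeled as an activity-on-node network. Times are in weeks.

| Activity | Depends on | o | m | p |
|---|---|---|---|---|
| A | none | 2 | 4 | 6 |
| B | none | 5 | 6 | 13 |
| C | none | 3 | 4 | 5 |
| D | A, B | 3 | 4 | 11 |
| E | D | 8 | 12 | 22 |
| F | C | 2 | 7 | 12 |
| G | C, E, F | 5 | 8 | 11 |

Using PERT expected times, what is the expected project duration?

te_A = (2 + 4·4 + 6)/6 = 24/6 = 4
te_B = (5 + 4·6 + 13)/6 = 42/6 = 7
te_C = (3 + 4·4 + 5)/6 = 24/6 = 4
te_D = (3 + 4·4 + 11)/6 = 30/6 = 5
te_E = (8 + 4·12 + 22)/6 = 78/6 = 13
te_F = (2 + 4·7 + 12)/6 = 42/6 = 7
te_G = (5 + 4·8 + 11)/6 = 48/6 = 8

Forward pass:
ES_A = 0; EF_A = 4
ES_B = 0; EF_B = 7
ES_C = 0; EF_C = 4
ES_D = max(EF_A=4, EF_B=7) = 7; EF_D = 7+5 = 12
ES_E = 12; EF_E = 12+13 = 25
ES_F = 4; EF_F = 4+7 = 11
ES_G = max(EF_C=4, EF_E=25, EF_F=11) = 25; EF_G = 25+8 = 33
Expected project duration μ = 33 weeks. Critical path: B → D → E → G.

33 weeks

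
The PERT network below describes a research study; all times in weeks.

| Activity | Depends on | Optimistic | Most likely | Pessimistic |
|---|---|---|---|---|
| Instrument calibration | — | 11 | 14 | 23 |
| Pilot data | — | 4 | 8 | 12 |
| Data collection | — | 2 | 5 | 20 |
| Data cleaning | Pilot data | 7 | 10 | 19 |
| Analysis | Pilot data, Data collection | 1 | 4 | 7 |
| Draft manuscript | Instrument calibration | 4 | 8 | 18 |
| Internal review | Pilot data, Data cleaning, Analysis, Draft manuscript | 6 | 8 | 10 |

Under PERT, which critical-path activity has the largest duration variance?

Draft manuscript

te_Instrument calibration = (11 + 4·14 + 23)/6 = 90/6 = 15; σ²_Instrument calibration = ((23−11)/6)² = 4.000
te_Pilot data = (4 + 4·8 + 12)/6 = 48/6 = 8; σ²_Pilot data = ((12−4)/6)² = 1.778
te_Data collection = (2 + 4·5 + 20)/6 = 42/6 = 7; σ²_Data collection = ((20−2)/6)² = 9.000
te_Data cleaning = (7 + 4·10 + 19)/6 = 66/6 = 11; σ²_Data cleaning = ((19−7)/6)² = 4.000
te_Analysis = (1 + 4·4 + 7)/6 = 24/6 = 4; σ²_Analysis = ((7−1)/6)² = 1.000
te_Draft manuscript = (4 + 4·8 + 18)/6 = 54/6 = 9; σ²_Draft manuscript = ((18−4)/6)² = 5.444
te_Internal review = (6 + 4·8 + 10)/6 = 48/6 = 8; σ²_Internal review = ((10−6)/6)² = 0.444

Forward pass:
ES_Instrument calibration = 0; EF_Instrument calibration = 15
ES_Pilot data = 0; EF_Pilot data = 8
ES_Data collection = 0; EF_Data collection = 7
ES_Data cleaning = 8; EF_Data cleaning = 8+11 = 19
ES_Analysis = max(EF_Pilot data=8, EF_Data collection=7) = 8; EF_Analysis = 8+4 = 12
ES_Draft manuscript = 15; EF_Draft manuscript = 15+9 = 24
ES_Internal review = max(EF_Pilot data=8, EF_Data cleaning=19, EF_Analysis=12, EF_Draft manuscript=24) = 24; EF_Internal review = 24+8 = 32
Expected project duration μ = 32 weeks. Critical path: Instrument calibration → Draft manuscript → Internal review.

Variances on critical path: σ²_Instrument calibration=4.000, σ²_Draft manuscript=5.444, σ²_Internal review=0.444.
Largest is σ²_Draft manuscript = 5.444.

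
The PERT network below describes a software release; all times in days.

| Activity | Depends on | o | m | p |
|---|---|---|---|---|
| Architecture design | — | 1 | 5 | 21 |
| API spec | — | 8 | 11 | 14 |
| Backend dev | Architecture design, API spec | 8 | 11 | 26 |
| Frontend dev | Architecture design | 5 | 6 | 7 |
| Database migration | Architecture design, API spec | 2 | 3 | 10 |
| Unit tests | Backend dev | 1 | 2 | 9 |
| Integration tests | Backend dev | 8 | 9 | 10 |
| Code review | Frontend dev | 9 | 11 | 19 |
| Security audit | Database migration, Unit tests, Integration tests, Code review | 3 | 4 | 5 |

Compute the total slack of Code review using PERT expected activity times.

te_Architecture design = (1 + 4·5 + 21)/6 = 42/6 = 7
te_API spec = (8 + 4·11 + 14)/6 = 66/6 = 11
te_Backend dev = (8 + 4·11 + 26)/6 = 78/6 = 13
te_Frontend dev = (5 + 4·6 + 7)/6 = 36/6 = 6
te_Database migration = (2 + 4·3 + 10)/6 = 24/6 = 4
te_Unit tests = (1 + 4·2 + 9)/6 = 18/6 = 3
te_Integration tests = (8 + 4·9 + 10)/6 = 54/6 = 9
te_Code review = (9 + 4·11 + 19)/6 = 72/6 = 12
te_Security audit = (3 + 4·4 + 5)/6 = 24/6 = 4

Forward pass:
ES_Architecture design = 0; EF_Architecture design = 7
ES_API spec = 0; EF_API spec = 11
ES_Backend dev = max(EF_Architecture design=7, EF_API spec=11) = 11; EF_Backend dev = 11+13 = 24
ES_Frontend dev = 7; EF_Frontend dev = 7+6 = 13
ES_Database migration = max(EF_Architecture design=7, EF_API spec=11) = 11; EF_Database migration = 11+4 = 15
ES_Unit tests = 24; EF_Unit tests = 24+3 = 27
ES_Integration tests = 24; EF_Integration tests = 24+9 = 33
ES_Code review = 13; EF_Code review = 13+12 = 25
ES_Security audit = max(EF_Database migration=15, EF_Unit tests=27, EF_Integration tests=33, EF_Code review=25) = 33; EF_Security audit = 33+4 = 37
Expected project duration μ = 37 days. Critical path: API spec → Backend dev → Integration tests → Security audit.

Backward pass:
LF_Security audit = 37; LS_Security audit = 37−4 = 33
LF_Code review = LS_Security audit = 33; LS_Code review = 33−12 = 21
LF_Integration tests = LS_Security audit = 33; LS_Integration tests = 33−9 = 24
LF_Unit tests = LS_Security audit = 33; LS_Unit tests = 33−3 = 30
LF_Database migration = LS_Security audit = 33; LS_Database migration = 33−4 = 29
LF_Frontend dev = LS_Code review = 21; LS_Frontend dev = 21−6 = 15
LF_Backend dev = min(LS_Unit tests=30, LS_Integration tests=24) = 24; LS_Backend dev = 24−13 = 11
LF_API spec = min(LS_Backend dev=11, LS_Database migration=29) = 11; LS_API spec = 11−11 = 0
LF_Architecture design = min(LS_Backend dev=11, LS_Frontend dev=15, LS_Database migration=29) = 11; LS_Architecture design = 11−7 = 4
Slack_Code review = LS_Code review − ES_Code review = 21 − 13 = 8

8 days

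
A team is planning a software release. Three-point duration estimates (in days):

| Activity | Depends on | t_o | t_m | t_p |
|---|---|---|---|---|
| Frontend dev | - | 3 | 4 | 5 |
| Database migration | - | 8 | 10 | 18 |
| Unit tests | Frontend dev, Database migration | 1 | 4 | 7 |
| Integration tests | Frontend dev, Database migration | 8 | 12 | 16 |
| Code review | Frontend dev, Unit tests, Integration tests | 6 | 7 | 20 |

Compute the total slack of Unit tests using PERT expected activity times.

te_Frontend dev = (3 + 4·4 + 5)/6 = 24/6 = 4
te_Database migration = (8 + 4·10 + 18)/6 = 66/6 = 11
te_Unit tests = (1 + 4·4 + 7)/6 = 24/6 = 4
te_Integration tests = (8 + 4·12 + 16)/6 = 72/6 = 12
te_Code review = (6 + 4·7 + 20)/6 = 54/6 = 9

Forward pass:
ES_Frontend dev = 0; EF_Frontend dev = 4
ES_Database migration = 0; EF_Database migration = 11
ES_Unit tests = max(EF_Frontend dev=4, EF_Database migration=11) = 11; EF_Unit tests = 11+4 = 15
ES_Integration tests = max(EF_Frontend dev=4, EF_Database migration=11) = 11; EF_Integration tests = 11+12 = 23
ES_Code review = max(EF_Frontend dev=4, EF_Unit tests=15, EF_Integration tests=23) = 23; EF_Code review = 23+9 = 32
Expected project duration μ = 32 days. Critical path: Database migration → Integration tests → Code review.

Backward pass:
LF_Code review = 32; LS_Code review = 32−9 = 23
LF_Integration tests = LS_Code review = 23; LS_Integration tests = 23−12 = 11
LF_Unit tests = LS_Code review = 23; LS_Unit tests = 23−4 = 19
LF_Database migration = min(LS_Unit tests=19, LS_Integration tests=11) = 11; LS_Database migration = 11−11 = 0
LF_Frontend dev = min(LS_Unit tests=19, LS_Integration tests=11, LS_Code review=23) = 11; LS_Frontend dev = 11−4 = 7
Slack_Unit tests = LS_Unit tests − ES_Unit tests = 19 − 11 = 8

8 days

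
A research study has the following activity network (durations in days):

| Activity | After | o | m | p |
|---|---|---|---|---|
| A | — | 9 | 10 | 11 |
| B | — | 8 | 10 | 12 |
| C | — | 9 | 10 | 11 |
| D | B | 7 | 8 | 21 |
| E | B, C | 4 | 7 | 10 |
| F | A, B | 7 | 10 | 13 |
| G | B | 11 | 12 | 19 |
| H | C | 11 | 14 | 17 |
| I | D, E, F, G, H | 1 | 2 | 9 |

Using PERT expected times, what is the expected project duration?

te_A = (9 + 4·10 + 11)/6 = 60/6 = 10
te_B = (8 + 4·10 + 12)/6 = 60/6 = 10
te_C = (9 + 4·10 + 11)/6 = 60/6 = 10
te_D = (7 + 4·8 + 21)/6 = 60/6 = 10
te_E = (4 + 4·7 + 10)/6 = 42/6 = 7
te_F = (7 + 4·10 + 13)/6 = 60/6 = 10
te_G = (11 + 4·12 + 19)/6 = 78/6 = 13
te_H = (11 + 4·14 + 17)/6 = 84/6 = 14
te_I = (1 + 4·2 + 9)/6 = 18/6 = 3

Forward pass:
ES_A = 0; EF_A = 10
ES_B = 0; EF_B = 10
ES_C = 0; EF_C = 10
ES_D = 10; EF_D = 10+10 = 20
ES_E = max(EF_B=10, EF_C=10) = 10; EF_E = 10+7 = 17
ES_F = max(EF_A=10, EF_B=10) = 10; EF_F = 10+10 = 20
ES_G = 10; EF_G = 10+13 = 23
ES_H = 10; EF_H = 10+14 = 24
ES_I = max(EF_D=20, EF_E=17, EF_F=20, EF_G=23, EF_H=24) = 24; EF_I = 24+3 = 27
Expected project duration μ = 27 days. Critical path: C → H → I.

27 days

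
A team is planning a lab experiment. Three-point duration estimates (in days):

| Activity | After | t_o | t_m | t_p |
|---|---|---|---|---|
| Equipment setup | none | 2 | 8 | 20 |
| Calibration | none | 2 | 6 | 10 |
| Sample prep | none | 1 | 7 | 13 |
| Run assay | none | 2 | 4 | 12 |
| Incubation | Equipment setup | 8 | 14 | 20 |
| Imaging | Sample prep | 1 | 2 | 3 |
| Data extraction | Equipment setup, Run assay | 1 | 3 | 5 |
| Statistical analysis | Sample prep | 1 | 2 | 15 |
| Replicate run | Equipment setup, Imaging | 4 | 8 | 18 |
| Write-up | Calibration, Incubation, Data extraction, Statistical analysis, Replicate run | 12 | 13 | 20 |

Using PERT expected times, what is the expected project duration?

te_Equipment setup = (2 + 4·8 + 20)/6 = 54/6 = 9
te_Calibration = (2 + 4·6 + 10)/6 = 36/6 = 6
te_Sample prep = (1 + 4·7 + 13)/6 = 42/6 = 7
te_Run assay = (2 + 4·4 + 12)/6 = 30/6 = 5
te_Incubation = (8 + 4·14 + 20)/6 = 84/6 = 14
te_Imaging = (1 + 4·2 + 3)/6 = 12/6 = 2
te_Data extraction = (1 + 4·3 + 5)/6 = 18/6 = 3
te_Statistical analysis = (1 + 4·2 + 15)/6 = 24/6 = 4
te_Replicate run = (4 + 4·8 + 18)/6 = 54/6 = 9
te_Write-up = (12 + 4·13 + 20)/6 = 84/6 = 14

Forward pass:
ES_Equipment setup = 0; EF_Equipment setup = 9
ES_Calibration = 0; EF_Calibration = 6
ES_Sample prep = 0; EF_Sample prep = 7
ES_Run assay = 0; EF_Run assay = 5
ES_Incubation = 9; EF_Incubation = 9+14 = 23
ES_Imaging = 7; EF_Imaging = 7+2 = 9
ES_Data extraction = max(EF_Equipment setup=9, EF_Run assay=5) = 9; EF_Data extraction = 9+3 = 12
ES_Statistical analysis = 7; EF_Statistical analysis = 7+4 = 11
ES_Replicate run = max(EF_Equipment setup=9, EF_Imaging=9) = 9; EF_Replicate run = 9+9 = 18
ES_Write-up = max(EF_Calibration=6, EF_Incubation=23, EF_Data extraction=12, EF_Statistical analysis=11, EF_Replicate run=18) = 23; EF_Write-up = 23+14 = 37
Expected project duration μ = 37 days. Critical path: Equipment setup → Incubation → Write-up.

37 days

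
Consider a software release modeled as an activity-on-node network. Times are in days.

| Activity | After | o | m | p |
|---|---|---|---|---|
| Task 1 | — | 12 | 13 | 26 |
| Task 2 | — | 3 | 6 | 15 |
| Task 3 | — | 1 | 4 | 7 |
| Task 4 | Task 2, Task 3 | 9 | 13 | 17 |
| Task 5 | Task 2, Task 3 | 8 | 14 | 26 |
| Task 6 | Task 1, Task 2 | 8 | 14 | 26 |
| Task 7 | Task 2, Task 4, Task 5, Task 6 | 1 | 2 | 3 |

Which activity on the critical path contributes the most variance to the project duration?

Task 6

te_Task 1 = (12 + 4·13 + 26)/6 = 90/6 = 15; σ²_Task 1 = ((26−12)/6)² = 5.444
te_Task 2 = (3 + 4·6 + 15)/6 = 42/6 = 7; σ²_Task 2 = ((15−3)/6)² = 4.000
te_Task 3 = (1 + 4·4 + 7)/6 = 24/6 = 4; σ²_Task 3 = ((7−1)/6)² = 1.000
te_Task 4 = (9 + 4·13 + 17)/6 = 78/6 = 13; σ²_Task 4 = ((17−9)/6)² = 1.778
te_Task 5 = (8 + 4·14 + 26)/6 = 90/6 = 15; σ²_Task 5 = ((26−8)/6)² = 9.000
te_Task 6 = (8 + 4·14 + 26)/6 = 90/6 = 15; σ²_Task 6 = ((26−8)/6)² = 9.000
te_Task 7 = (1 + 4·2 + 3)/6 = 12/6 = 2; σ²_Task 7 = ((3−1)/6)² = 0.111

Forward pass:
ES_Task 1 = 0; EF_Task 1 = 15
ES_Task 2 = 0; EF_Task 2 = 7
ES_Task 3 = 0; EF_Task 3 = 4
ES_Task 4 = max(EF_Task 2=7, EF_Task 3=4) = 7; EF_Task 4 = 7+13 = 20
ES_Task 5 = max(EF_Task 2=7, EF_Task 3=4) = 7; EF_Task 5 = 7+15 = 22
ES_Task 6 = max(EF_Task 1=15, EF_Task 2=7) = 15; EF_Task 6 = 15+15 = 30
ES_Task 7 = max(EF_Task 2=7, EF_Task 4=20, EF_Task 5=22, EF_Task 6=30) = 30; EF_Task 7 = 30+2 = 32
Expected project duration μ = 32 days. Critical path: Task 1 → Task 6 → Task 7.

Variances on critical path: σ²_Task 1=5.444, σ²_Task 6=9.000, σ²_Task 7=0.111.
Largest is σ²_Task 6 = 9.000.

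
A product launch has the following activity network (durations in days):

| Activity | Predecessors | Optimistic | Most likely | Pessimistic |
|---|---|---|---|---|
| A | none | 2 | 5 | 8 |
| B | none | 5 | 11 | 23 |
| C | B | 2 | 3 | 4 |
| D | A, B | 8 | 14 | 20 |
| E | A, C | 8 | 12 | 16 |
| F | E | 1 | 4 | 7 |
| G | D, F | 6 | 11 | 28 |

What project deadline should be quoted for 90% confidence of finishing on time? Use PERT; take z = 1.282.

te_A = (2 + 4·5 + 8)/6 = 30/6 = 5; σ²_A = ((8−2)/6)² = 1.000
te_B = (5 + 4·11 + 23)/6 = 72/6 = 12; σ²_B = ((23−5)/6)² = 9.000
te_C = (2 + 4·3 + 4)/6 = 18/6 = 3; σ²_C = ((4−2)/6)² = 0.111
te_D = (8 + 4·14 + 20)/6 = 84/6 = 14; σ²_D = ((20−8)/6)² = 4.000
te_E = (8 + 4·12 + 16)/6 = 72/6 = 12; σ²_E = ((16−8)/6)² = 1.778
te_F = (1 + 4·4 + 7)/6 = 24/6 = 4; σ²_F = ((7−1)/6)² = 1.000
te_G = (6 + 4·11 + 28)/6 = 78/6 = 13; σ²_G = ((28−6)/6)² = 13.444

Forward pass:
ES_A = 0; EF_A = 5
ES_B = 0; EF_B = 12
ES_C = 12; EF_C = 12+3 = 15
ES_D = max(EF_A=5, EF_B=12) = 12; EF_D = 12+14 = 26
ES_E = max(EF_A=5, EF_C=15) = 15; EF_E = 15+12 = 27
ES_F = 27; EF_F = 27+4 = 31
ES_G = max(EF_D=26, EF_F=31) = 31; EF_G = 31+13 = 44
Expected project duration μ = 44 days. Critical path: B → C → E → F → G.

Variance along critical path = 9.000 + 0.111 + 1.778 + 1.000 + 13.444 = 25.333; σ = 5.033 days.
D = μ + z·σ = 44 + 1.282·5.033 = 50.5 days

50.5 days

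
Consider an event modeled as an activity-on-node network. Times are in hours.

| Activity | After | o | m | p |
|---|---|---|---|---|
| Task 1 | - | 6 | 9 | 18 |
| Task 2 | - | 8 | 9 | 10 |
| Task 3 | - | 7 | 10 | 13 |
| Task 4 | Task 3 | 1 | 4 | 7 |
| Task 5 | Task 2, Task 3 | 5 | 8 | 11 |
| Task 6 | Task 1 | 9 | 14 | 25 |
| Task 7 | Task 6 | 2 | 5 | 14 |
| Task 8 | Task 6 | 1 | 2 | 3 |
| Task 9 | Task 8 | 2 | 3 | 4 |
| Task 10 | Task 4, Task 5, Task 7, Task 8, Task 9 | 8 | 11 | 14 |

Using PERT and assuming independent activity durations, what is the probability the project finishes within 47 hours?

te_Task 1 = (6 + 4·9 + 18)/6 = 60/6 = 10; σ²_Task 1 = ((18−6)/6)² = 4.000
te_Task 2 = (8 + 4·9 + 10)/6 = 54/6 = 9; σ²_Task 2 = ((10−8)/6)² = 0.111
te_Task 3 = (7 + 4·10 + 13)/6 = 60/6 = 10; σ²_Task 3 = ((13−7)/6)² = 1.000
te_Task 4 = (1 + 4·4 + 7)/6 = 24/6 = 4; σ²_Task 4 = ((7−1)/6)² = 1.000
te_Task 5 = (5 + 4·8 + 11)/6 = 48/6 = 8; σ²_Task 5 = ((11−5)/6)² = 1.000
te_Task 6 = (9 + 4·14 + 25)/6 = 90/6 = 15; σ²_Task 6 = ((25−9)/6)² = 7.111
te_Task 7 = (2 + 4·5 + 14)/6 = 36/6 = 6; σ²_Task 7 = ((14−2)/6)² = 4.000
te_Task 8 = (1 + 4·2 + 3)/6 = 12/6 = 2; σ²_Task 8 = ((3−1)/6)² = 0.111
te_Task 9 = (2 + 4·3 + 4)/6 = 18/6 = 3; σ²_Task 9 = ((4−2)/6)² = 0.111
te_Task 10 = (8 + 4·11 + 14)/6 = 66/6 = 11; σ²_Task 10 = ((14−8)/6)² = 1.000

Forward pass:
ES_Task 1 = 0; EF_Task 1 = 10
ES_Task 2 = 0; EF_Task 2 = 9
ES_Task 3 = 0; EF_Task 3 = 10
ES_Task 4 = 10; EF_Task 4 = 10+4 = 14
ES_Task 5 = max(EF_Task 2=9, EF_Task 3=10) = 10; EF_Task 5 = 10+8 = 18
ES_Task 6 = 10; EF_Task 6 = 10+15 = 25
ES_Task 7 = 25; EF_Task 7 = 25+6 = 31
ES_Task 8 = 25; EF_Task 8 = 25+2 = 27
ES_Task 9 = 27; EF_Task 9 = 27+3 = 30
ES_Task 10 = max(EF_Task 4=14, EF_Task 5=18, EF_Task 7=31, EF_Task 8=27, EF_Task 9=30) = 31; EF_Task 10 = 31+11 = 42
Expected project duration μ = 42 hours. Critical path: Task 1 → Task 6 → Task 7 → Task 10.

Variance along critical path = 4.000 + 7.111 + 4.000 + 1.000 = 16.111; σ = √16.111 = 4.014 hours.
Z = (47 − 42) / 4.014 = 1.246
P(T ≤ 47) = Φ(1.246) ≈ 0.894

0.894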